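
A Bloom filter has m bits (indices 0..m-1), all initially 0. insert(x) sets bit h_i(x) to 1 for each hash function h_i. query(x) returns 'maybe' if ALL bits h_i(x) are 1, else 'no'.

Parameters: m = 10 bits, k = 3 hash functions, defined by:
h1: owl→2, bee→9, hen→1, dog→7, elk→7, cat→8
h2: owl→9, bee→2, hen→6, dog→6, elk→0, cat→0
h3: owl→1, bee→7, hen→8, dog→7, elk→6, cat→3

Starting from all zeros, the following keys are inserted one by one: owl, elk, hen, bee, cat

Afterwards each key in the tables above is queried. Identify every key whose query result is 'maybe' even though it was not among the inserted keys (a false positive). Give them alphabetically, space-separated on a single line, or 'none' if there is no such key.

Answer: dog

Derivation:
Start: bits=0000000000
After insert 'owl': sets bits 1 2 9 -> bits=0110000001
After insert 'elk': sets bits 0 6 7 -> bits=1110001101
After insert 'hen': sets bits 1 6 8 -> bits=1110001111
After insert 'bee': sets bits 2 7 9 -> bits=1110001111
After insert 'cat': sets bits 0 3 8 -> bits=1111001111
Not inserted: dog — query each against bits=1111001111:
query dog: checks bit6=1, bit7=1 (all 1) -> maybe => FALSE POSITIVE
False positives (alphabetical): dog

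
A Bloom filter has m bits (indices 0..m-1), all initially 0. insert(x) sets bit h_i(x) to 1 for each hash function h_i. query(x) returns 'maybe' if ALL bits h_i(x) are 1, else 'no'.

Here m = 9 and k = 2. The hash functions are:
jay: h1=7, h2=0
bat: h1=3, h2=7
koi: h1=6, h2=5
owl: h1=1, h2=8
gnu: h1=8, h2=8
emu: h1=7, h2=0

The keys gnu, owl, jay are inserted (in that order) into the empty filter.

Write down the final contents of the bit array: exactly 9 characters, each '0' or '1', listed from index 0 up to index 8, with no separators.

Start: bits=000000000
After insert 'gnu': sets bits 8 -> bits=000000001
After insert 'owl': sets bits 1 8 -> bits=010000001
After insert 'jay': sets bits 0 7 -> bits=110000011

Answer: 110000011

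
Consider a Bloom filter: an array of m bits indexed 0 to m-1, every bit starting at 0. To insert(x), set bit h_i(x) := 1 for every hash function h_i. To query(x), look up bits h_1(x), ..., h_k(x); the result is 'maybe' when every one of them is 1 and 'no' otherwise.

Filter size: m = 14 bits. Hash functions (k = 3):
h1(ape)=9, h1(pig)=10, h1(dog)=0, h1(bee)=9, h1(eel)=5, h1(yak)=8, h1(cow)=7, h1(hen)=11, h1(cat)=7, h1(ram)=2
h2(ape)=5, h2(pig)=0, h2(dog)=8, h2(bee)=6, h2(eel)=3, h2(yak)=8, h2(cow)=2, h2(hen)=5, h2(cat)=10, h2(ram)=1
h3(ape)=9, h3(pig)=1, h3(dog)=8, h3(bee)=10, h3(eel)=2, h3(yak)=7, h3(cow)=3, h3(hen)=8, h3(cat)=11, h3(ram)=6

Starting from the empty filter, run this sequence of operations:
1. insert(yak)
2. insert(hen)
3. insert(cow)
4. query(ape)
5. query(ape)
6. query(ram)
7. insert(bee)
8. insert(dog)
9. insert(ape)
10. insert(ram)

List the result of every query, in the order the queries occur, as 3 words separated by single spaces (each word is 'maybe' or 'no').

Start: bits=00000000000000
Op 1: insert yak -> sets bits 7 8 -> bits=00000001100000
Op 2: insert hen -> sets bits 5 8 11 -> bits=00000101100100
Op 3: insert cow -> sets bits 2 3 7 -> bits=00110101100100
Op 4: query ape -> checks bit5=1, bit9=0 (has a 0) -> no
Op 5: query ape -> checks bit5=1, bit9=0 (has a 0) -> no
Op 6: query ram -> checks bit1=0, bit2=1, bit6=0 (has a 0) -> no
Op 7: insert bee -> sets bits 6 9 10 -> bits=00110111111100
Op 8: insert dog -> sets bits 0 8 -> bits=10110111111100
Op 9: insert ape -> sets bits 5 9 -> bits=10110111111100
Op 10: insert ram -> sets bits 1 2 6 -> bits=11110111111100
Query results in order: no no no

Answer: no no no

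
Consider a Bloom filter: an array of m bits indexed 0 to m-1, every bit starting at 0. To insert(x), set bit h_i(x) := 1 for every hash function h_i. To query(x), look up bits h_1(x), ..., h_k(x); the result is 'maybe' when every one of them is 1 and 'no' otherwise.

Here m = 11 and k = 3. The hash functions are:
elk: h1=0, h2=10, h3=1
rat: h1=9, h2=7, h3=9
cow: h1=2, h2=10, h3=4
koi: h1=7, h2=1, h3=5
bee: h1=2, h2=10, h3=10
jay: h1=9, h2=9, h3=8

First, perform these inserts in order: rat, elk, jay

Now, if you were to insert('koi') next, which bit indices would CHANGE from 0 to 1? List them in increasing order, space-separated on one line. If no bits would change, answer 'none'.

Answer: 5

Derivation:
Start: bits=00000000000
After insert 'rat': sets bits 7 9 -> bits=00000001010
After insert 'elk': sets bits 0 1 10 -> bits=11000001011
After insert 'jay': sets bits 8 9 -> bits=11000001111
insert 'koi' would touch bits 1 5 7; currently bit1=1, bit5=0, bit7=1
Bits that are 0 among those (would change 0->1): 5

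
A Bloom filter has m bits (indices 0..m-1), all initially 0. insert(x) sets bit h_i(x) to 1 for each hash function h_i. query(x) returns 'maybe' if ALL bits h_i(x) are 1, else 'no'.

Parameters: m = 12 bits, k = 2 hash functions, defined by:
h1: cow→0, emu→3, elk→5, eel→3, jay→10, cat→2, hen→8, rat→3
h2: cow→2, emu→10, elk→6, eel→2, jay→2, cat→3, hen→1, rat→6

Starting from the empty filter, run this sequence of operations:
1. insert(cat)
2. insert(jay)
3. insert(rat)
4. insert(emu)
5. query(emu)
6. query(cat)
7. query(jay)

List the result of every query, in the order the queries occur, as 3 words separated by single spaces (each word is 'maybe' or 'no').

Start: bits=000000000000
Op 1: insert cat -> sets bits 2 3 -> bits=001100000000
Op 2: insert jay -> sets bits 2 10 -> bits=001100000010
Op 3: insert rat -> sets bits 3 6 -> bits=001100100010
Op 4: insert emu -> sets bits 3 10 -> bits=001100100010
Op 5: query emu -> checks bit3=1, bit10=1 (all 1) -> maybe
Op 6: query cat -> checks bit2=1, bit3=1 (all 1) -> maybe
Op 7: query jay -> checks bit2=1, bit10=1 (all 1) -> maybe
Query results in order: maybe maybe maybe

Answer: maybe maybe maybe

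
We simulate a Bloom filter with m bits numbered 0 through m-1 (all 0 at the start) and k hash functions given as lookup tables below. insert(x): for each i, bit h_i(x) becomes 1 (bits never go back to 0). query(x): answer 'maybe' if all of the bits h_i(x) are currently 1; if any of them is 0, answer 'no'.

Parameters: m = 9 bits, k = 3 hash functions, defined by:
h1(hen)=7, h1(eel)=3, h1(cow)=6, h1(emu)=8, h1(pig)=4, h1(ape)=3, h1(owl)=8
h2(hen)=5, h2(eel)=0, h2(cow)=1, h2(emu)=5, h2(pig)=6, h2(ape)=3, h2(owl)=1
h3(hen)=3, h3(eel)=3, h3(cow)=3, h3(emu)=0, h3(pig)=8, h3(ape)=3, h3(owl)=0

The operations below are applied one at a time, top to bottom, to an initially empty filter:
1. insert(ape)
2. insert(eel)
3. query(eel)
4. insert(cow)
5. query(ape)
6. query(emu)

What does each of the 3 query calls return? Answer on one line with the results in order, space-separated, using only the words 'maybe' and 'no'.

Answer: maybe maybe no

Derivation:
Start: bits=000000000
Op 1: insert ape -> sets bits 3 -> bits=000100000
Op 2: insert eel -> sets bits 0 3 -> bits=100100000
Op 3: query eel -> checks bit0=1, bit3=1 (all 1) -> maybe
Op 4: insert cow -> sets bits 1 3 6 -> bits=110100100
Op 5: query ape -> checks bit3=1 (all 1) -> maybe
Op 6: query emu -> checks bit0=1, bit5=0, bit8=0 (has a 0) -> no
Query results in order: maybe maybe no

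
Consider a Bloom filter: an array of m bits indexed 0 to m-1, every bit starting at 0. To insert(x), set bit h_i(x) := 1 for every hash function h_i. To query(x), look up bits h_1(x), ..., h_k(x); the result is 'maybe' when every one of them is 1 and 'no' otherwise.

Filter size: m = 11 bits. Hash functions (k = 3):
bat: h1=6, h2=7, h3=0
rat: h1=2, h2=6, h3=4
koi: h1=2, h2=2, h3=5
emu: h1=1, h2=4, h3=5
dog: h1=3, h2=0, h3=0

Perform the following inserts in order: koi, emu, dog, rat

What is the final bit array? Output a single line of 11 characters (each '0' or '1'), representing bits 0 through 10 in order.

Answer: 11111110000

Derivation:
Start: bits=00000000000
After insert 'koi': sets bits 2 5 -> bits=00100100000
After insert 'emu': sets bits 1 4 5 -> bits=01101100000
After insert 'dog': sets bits 0 3 -> bits=11111100000
After insert 'rat': sets bits 2 4 6 -> bits=11111110000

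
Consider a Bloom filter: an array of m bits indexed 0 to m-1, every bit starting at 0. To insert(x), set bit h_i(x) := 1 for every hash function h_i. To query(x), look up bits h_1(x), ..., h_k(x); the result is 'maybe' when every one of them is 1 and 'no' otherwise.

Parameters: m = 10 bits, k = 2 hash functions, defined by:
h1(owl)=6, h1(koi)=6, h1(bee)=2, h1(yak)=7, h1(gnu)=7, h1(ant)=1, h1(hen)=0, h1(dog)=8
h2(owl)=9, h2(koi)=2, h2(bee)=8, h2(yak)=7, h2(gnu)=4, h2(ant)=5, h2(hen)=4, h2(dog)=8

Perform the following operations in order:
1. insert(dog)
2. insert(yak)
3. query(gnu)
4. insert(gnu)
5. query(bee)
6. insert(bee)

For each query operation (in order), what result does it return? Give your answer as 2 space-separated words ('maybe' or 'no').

Answer: no no

Derivation:
Start: bits=0000000000
Op 1: insert dog -> sets bits 8 -> bits=0000000010
Op 2: insert yak -> sets bits 7 -> bits=0000000110
Op 3: query gnu -> checks bit4=0, bit7=1 (has a 0) -> no
Op 4: insert gnu -> sets bits 4 7 -> bits=0000100110
Op 5: query bee -> checks bit2=0, bit8=1 (has a 0) -> no
Op 6: insert bee -> sets bits 2 8 -> bits=0010100110
Query results in order: no no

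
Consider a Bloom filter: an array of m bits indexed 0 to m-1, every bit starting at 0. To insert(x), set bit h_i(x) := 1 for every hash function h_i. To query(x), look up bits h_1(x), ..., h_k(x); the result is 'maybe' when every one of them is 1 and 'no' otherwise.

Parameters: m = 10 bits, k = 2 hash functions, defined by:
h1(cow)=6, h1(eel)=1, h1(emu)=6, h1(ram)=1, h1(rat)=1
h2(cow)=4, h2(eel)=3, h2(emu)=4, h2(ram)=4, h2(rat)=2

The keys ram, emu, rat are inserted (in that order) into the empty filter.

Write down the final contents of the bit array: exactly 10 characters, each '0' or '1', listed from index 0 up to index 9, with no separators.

Answer: 0110101000

Derivation:
Start: bits=0000000000
After insert 'ram': sets bits 1 4 -> bits=0100100000
After insert 'emu': sets bits 4 6 -> bits=0100101000
After insert 'rat': sets bits 1 2 -> bits=0110101000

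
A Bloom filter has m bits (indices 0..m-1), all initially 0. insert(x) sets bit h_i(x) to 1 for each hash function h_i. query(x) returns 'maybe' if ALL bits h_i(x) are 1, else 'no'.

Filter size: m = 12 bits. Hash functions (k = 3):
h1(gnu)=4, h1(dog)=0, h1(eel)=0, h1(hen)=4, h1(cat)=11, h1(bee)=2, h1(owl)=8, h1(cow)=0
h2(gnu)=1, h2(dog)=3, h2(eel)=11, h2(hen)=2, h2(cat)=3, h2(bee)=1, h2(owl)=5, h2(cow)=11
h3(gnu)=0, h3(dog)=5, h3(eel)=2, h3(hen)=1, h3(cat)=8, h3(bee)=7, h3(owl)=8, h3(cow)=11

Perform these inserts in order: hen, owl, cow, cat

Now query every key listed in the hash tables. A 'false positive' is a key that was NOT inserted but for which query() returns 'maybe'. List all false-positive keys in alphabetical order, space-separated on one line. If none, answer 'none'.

Start: bits=000000000000
After insert 'hen': sets bits 1 2 4 -> bits=011010000000
After insert 'owl': sets bits 5 8 -> bits=011011001000
After insert 'cow': sets bits 0 11 -> bits=111011001001
After insert 'cat': sets bits 3 8 11 -> bits=111111001001
Not inserted: bee dog eel gnu — query each against bits=111111001001:
query bee: checks bit1=1, bit2=1, bit7=0 (has a 0) -> no => not a false positive
query dog: checks bit0=1, bit3=1, bit5=1 (all 1) -> maybe => FALSE POSITIVE
query eel: checks bit0=1, bit2=1, bit11=1 (all 1) -> maybe => FALSE POSITIVE
query gnu: checks bit0=1, bit1=1, bit4=1 (all 1) -> maybe => FALSE POSITIVE
False positives (alphabetical): dog eel gnu

Answer: dog eel gnu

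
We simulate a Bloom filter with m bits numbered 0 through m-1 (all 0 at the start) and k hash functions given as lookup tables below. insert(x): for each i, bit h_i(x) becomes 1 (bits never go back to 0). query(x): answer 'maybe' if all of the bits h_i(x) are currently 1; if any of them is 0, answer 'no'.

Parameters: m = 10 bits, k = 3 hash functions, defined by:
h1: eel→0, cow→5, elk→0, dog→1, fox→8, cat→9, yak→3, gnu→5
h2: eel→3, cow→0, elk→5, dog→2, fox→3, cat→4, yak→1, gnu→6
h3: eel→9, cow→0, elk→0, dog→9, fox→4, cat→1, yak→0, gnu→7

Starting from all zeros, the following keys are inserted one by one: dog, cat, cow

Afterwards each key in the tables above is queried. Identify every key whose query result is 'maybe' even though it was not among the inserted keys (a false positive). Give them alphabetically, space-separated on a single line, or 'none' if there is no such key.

Answer: elk

Derivation:
Start: bits=0000000000
After insert 'dog': sets bits 1 2 9 -> bits=0110000001
After insert 'cat': sets bits 1 4 9 -> bits=0110100001
After insert 'cow': sets bits 0 5 -> bits=1110110001
Not inserted: eel elk fox gnu yak — query each against bits=1110110001:
query eel: checks bit0=1, bit3=0, bit9=1 (has a 0) -> no => not a false positive
query elk: checks bit0=1, bit5=1 (all 1) -> maybe => FALSE POSITIVE
query fox: checks bit3=0, bit4=1, bit8=0 (has a 0) -> no => not a false positive
query gnu: checks bit5=1, bit6=0, bit7=0 (has a 0) -> no => not a false positive
query yak: checks bit0=1, bit1=1, bit3=0 (has a 0) -> no => not a false positive
False positives (alphabetical): elk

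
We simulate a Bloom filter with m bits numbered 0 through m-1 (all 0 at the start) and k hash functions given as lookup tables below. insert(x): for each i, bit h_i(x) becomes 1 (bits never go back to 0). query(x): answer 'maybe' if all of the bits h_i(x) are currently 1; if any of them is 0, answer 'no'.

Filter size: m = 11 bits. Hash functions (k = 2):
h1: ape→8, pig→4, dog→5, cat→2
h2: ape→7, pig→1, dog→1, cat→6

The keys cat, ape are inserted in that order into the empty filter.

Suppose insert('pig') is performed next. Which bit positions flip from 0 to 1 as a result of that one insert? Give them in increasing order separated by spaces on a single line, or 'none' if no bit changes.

Start: bits=00000000000
After insert 'cat': sets bits 2 6 -> bits=00100010000
After insert 'ape': sets bits 7 8 -> bits=00100011100
insert 'pig' would touch bits 1 4; currently bit1=0, bit4=0
Bits that are 0 among those (would change 0->1): 1 4

Answer: 1 4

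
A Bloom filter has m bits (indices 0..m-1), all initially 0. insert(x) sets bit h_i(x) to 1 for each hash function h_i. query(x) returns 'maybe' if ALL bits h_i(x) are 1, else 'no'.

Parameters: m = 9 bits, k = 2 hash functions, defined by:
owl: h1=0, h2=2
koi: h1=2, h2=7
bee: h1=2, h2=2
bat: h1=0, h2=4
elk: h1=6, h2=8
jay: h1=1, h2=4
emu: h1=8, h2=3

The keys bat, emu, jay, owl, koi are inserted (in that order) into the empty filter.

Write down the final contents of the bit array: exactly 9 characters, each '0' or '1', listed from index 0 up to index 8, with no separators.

Answer: 111110011

Derivation:
Start: bits=000000000
After insert 'bat': sets bits 0 4 -> bits=100010000
After insert 'emu': sets bits 3 8 -> bits=100110001
After insert 'jay': sets bits 1 4 -> bits=110110001
After insert 'owl': sets bits 0 2 -> bits=111110001
After insert 'koi': sets bits 2 7 -> bits=111110011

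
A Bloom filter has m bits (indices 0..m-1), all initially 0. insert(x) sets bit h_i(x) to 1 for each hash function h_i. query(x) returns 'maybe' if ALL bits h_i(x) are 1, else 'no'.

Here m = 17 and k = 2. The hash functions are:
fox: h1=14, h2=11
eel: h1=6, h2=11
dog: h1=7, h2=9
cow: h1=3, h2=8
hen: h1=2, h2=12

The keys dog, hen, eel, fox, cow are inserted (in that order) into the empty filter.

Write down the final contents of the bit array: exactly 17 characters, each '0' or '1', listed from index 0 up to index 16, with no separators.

Start: bits=00000000000000000
After insert 'dog': sets bits 7 9 -> bits=00000001010000000
After insert 'hen': sets bits 2 12 -> bits=00100001010010000
After insert 'eel': sets bits 6 11 -> bits=00100011010110000
After insert 'fox': sets bits 11 14 -> bits=00100011010110100
After insert 'cow': sets bits 3 8 -> bits=00110011110110100

Answer: 00110011110110100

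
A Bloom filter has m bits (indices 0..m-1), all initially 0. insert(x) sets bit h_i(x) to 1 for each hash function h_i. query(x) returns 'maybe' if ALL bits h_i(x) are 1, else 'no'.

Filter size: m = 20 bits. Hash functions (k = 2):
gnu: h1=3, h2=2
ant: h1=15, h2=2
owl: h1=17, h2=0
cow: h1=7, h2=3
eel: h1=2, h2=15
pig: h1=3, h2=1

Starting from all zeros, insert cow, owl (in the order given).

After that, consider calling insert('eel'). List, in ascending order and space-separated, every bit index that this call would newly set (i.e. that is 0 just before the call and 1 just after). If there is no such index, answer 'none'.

Answer: 2 15

Derivation:
Start: bits=00000000000000000000
After insert 'cow': sets bits 3 7 -> bits=00010001000000000000
After insert 'owl': sets bits 0 17 -> bits=10010001000000000100
insert 'eel' would touch bits 2 15; currently bit2=0, bit15=0
Bits that are 0 among those (would change 0->1): 2 15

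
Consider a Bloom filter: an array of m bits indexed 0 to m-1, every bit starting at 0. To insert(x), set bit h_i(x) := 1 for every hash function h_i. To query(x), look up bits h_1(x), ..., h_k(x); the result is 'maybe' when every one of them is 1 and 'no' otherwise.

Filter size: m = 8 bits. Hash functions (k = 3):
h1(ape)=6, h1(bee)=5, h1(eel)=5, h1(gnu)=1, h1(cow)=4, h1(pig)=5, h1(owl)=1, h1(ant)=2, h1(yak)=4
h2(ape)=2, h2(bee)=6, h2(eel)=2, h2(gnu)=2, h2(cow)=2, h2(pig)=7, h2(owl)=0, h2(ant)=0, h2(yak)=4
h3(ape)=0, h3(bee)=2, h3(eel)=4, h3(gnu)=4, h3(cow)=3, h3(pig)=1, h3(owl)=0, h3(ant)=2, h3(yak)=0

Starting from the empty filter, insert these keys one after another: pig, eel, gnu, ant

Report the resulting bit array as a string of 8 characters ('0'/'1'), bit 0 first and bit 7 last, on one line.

Start: bits=00000000
After insert 'pig': sets bits 1 5 7 -> bits=01000101
After insert 'eel': sets bits 2 4 5 -> bits=01101101
After insert 'gnu': sets bits 1 2 4 -> bits=01101101
After insert 'ant': sets bits 0 2 -> bits=11101101

Answer: 11101101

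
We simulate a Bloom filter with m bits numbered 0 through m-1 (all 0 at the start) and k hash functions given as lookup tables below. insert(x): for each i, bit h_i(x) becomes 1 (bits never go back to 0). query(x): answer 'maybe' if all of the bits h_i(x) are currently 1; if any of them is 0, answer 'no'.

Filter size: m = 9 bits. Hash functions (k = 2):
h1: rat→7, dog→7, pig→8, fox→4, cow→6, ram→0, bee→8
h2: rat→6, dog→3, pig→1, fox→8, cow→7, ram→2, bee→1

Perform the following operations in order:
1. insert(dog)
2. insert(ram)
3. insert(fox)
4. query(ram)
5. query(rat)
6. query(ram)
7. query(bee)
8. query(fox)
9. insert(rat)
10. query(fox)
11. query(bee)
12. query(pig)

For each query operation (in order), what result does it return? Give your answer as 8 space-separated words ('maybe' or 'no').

Start: bits=000000000
Op 1: insert dog -> sets bits 3 7 -> bits=000100010
Op 2: insert ram -> sets bits 0 2 -> bits=101100010
Op 3: insert fox -> sets bits 4 8 -> bits=101110011
Op 4: query ram -> checks bit0=1, bit2=1 (all 1) -> maybe
Op 5: query rat -> checks bit6=0, bit7=1 (has a 0) -> no
Op 6: query ram -> checks bit0=1, bit2=1 (all 1) -> maybe
Op 7: query bee -> checks bit1=0, bit8=1 (has a 0) -> no
Op 8: query fox -> checks bit4=1, bit8=1 (all 1) -> maybe
Op 9: insert rat -> sets bits 6 7 -> bits=101110111
Op 10: query fox -> checks bit4=1, bit8=1 (all 1) -> maybe
Op 11: query bee -> checks bit1=0, bit8=1 (has a 0) -> no
Op 12: query pig -> checks bit1=0, bit8=1 (has a 0) -> no
Query results in order: maybe no maybe no maybe maybe no no

Answer: maybe no maybe no maybe maybe no no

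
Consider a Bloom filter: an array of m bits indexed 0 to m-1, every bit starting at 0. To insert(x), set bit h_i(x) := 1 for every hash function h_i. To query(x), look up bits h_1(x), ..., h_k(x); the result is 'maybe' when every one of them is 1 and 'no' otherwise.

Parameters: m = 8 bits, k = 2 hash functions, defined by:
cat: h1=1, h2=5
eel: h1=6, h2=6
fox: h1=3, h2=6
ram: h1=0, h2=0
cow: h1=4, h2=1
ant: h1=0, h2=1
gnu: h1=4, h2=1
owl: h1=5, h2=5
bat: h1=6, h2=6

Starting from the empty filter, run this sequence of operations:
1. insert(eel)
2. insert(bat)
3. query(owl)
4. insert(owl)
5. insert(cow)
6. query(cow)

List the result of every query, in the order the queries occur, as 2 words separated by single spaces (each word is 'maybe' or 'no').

Answer: no maybe

Derivation:
Start: bits=00000000
Op 1: insert eel -> sets bits 6 -> bits=00000010
Op 2: insert bat -> sets bits 6 -> bits=00000010
Op 3: query owl -> checks bit5=0 (has a 0) -> no
Op 4: insert owl -> sets bits 5 -> bits=00000110
Op 5: insert cow -> sets bits 1 4 -> bits=01001110
Op 6: query cow -> checks bit1=1, bit4=1 (all 1) -> maybe
Query results in order: no maybe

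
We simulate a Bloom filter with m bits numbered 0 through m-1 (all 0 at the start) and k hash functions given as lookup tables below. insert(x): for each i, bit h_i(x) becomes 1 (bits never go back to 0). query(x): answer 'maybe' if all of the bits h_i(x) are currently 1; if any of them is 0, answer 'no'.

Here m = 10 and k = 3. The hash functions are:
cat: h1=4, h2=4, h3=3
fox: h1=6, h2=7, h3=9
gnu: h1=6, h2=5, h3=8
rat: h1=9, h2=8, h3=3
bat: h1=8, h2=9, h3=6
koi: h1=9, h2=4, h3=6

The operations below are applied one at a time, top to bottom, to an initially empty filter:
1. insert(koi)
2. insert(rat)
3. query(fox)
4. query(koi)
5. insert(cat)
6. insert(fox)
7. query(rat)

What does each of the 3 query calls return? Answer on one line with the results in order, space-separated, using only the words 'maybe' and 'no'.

Answer: no maybe maybe

Derivation:
Start: bits=0000000000
Op 1: insert koi -> sets bits 4 6 9 -> bits=0000101001
Op 2: insert rat -> sets bits 3 8 9 -> bits=0001101011
Op 3: query fox -> checks bit6=1, bit7=0, bit9=1 (has a 0) -> no
Op 4: query koi -> checks bit4=1, bit6=1, bit9=1 (all 1) -> maybe
Op 5: insert cat -> sets bits 3 4 -> bits=0001101011
Op 6: insert fox -> sets bits 6 7 9 -> bits=0001101111
Op 7: query rat -> checks bit3=1, bit8=1, bit9=1 (all 1) -> maybe
Query results in order: no maybe maybe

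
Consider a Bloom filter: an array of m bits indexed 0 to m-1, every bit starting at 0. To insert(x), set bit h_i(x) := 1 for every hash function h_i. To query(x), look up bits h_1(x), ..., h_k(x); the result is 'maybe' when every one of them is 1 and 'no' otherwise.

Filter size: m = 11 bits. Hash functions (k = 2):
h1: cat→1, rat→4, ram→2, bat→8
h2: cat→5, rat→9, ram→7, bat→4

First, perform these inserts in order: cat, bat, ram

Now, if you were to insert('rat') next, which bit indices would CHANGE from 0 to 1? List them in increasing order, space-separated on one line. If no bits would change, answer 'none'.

Answer: 9

Derivation:
Start: bits=00000000000
After insert 'cat': sets bits 1 5 -> bits=01000100000
After insert 'bat': sets bits 4 8 -> bits=01001100100
After insert 'ram': sets bits 2 7 -> bits=01101101100
insert 'rat' would touch bits 4 9; currently bit4=1, bit9=0
Bits that are 0 among those (would change 0->1): 9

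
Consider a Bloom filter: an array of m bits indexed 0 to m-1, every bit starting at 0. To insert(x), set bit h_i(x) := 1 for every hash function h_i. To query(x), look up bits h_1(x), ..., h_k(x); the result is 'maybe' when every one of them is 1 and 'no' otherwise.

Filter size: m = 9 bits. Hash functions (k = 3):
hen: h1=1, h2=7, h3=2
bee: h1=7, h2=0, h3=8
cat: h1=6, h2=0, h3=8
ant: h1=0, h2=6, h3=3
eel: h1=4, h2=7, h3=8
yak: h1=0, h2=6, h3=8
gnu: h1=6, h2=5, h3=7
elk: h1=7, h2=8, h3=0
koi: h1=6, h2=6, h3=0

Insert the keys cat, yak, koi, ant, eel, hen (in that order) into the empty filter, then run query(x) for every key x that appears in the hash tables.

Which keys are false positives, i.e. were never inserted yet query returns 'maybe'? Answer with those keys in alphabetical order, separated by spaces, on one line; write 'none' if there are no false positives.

Answer: bee elk

Derivation:
Start: bits=000000000
After insert 'cat': sets bits 0 6 8 -> bits=100000101
After insert 'yak': sets bits 0 6 8 -> bits=100000101
After insert 'koi': sets bits 0 6 -> bits=100000101
After insert 'ant': sets bits 0 3 6 -> bits=100100101
After insert 'eel': sets bits 4 7 8 -> bits=100110111
After insert 'hen': sets bits 1 2 7 -> bits=111110111
Not inserted: bee elk gnu — query each against bits=111110111:
query bee: checks bit0=1, bit7=1, bit8=1 (all 1) -> maybe => FALSE POSITIVE
query elk: checks bit0=1, bit7=1, bit8=1 (all 1) -> maybe => FALSE POSITIVE
query gnu: checks bit5=0, bit6=1, bit7=1 (has a 0) -> no => not a false positive
False positives (alphabetical): bee elk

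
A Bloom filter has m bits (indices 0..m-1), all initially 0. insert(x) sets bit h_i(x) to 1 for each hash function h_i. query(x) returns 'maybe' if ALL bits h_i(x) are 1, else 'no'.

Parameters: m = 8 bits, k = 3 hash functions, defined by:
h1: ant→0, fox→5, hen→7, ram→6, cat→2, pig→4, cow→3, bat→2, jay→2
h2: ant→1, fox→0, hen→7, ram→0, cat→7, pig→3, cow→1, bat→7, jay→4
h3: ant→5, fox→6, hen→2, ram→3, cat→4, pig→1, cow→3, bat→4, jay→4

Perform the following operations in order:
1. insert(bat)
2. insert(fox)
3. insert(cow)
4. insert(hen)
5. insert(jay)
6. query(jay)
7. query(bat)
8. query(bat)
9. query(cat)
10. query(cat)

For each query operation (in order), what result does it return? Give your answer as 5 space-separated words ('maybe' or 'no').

Answer: maybe maybe maybe maybe maybe

Derivation:
Start: bits=00000000
Op 1: insert bat -> sets bits 2 4 7 -> bits=00101001
Op 2: insert fox -> sets bits 0 5 6 -> bits=10101111
Op 3: insert cow -> sets bits 1 3 -> bits=11111111
Op 4: insert hen -> sets bits 2 7 -> bits=11111111
Op 5: insert jay -> sets bits 2 4 -> bits=11111111
Op 6: query jay -> checks bit2=1, bit4=1 (all 1) -> maybe
Op 7: query bat -> checks bit2=1, bit4=1, bit7=1 (all 1) -> maybe
Op 8: query bat -> checks bit2=1, bit4=1, bit7=1 (all 1) -> maybe
Op 9: query cat -> checks bit2=1, bit4=1, bit7=1 (all 1) -> maybe
Op 10: query cat -> checks bit2=1, bit4=1, bit7=1 (all 1) -> maybe
Query results in order: maybe maybe maybe maybe maybe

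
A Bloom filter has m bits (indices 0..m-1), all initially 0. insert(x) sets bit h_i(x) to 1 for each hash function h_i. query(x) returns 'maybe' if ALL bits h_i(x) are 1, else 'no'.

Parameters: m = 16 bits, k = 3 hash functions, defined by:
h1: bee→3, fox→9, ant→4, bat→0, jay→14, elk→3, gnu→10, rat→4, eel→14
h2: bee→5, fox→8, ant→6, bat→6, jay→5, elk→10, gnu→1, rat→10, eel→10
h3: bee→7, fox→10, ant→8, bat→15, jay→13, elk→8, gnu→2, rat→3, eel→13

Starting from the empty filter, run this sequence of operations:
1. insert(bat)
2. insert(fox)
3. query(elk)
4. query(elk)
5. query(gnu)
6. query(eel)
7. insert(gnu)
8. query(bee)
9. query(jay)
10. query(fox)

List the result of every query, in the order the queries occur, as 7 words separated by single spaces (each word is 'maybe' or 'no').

Start: bits=0000000000000000
Op 1: insert bat -> sets bits 0 6 15 -> bits=1000001000000001
Op 2: insert fox -> sets bits 8 9 10 -> bits=1000001011100001
Op 3: query elk -> checks bit3=0, bit8=1, bit10=1 (has a 0) -> no
Op 4: query elk -> checks bit3=0, bit8=1, bit10=1 (has a 0) -> no
Op 5: query gnu -> checks bit1=0, bit2=0, bit10=1 (has a 0) -> no
Op 6: query eel -> checks bit10=1, bit13=0, bit14=0 (has a 0) -> no
Op 7: insert gnu -> sets bits 1 2 10 -> bits=1110001011100001
Op 8: query bee -> checks bit3=0, bit5=0, bit7=0 (has a 0) -> no
Op 9: query jay -> checks bit5=0, bit13=0, bit14=0 (has a 0) -> no
Op 10: query fox -> checks bit8=1, bit9=1, bit10=1 (all 1) -> maybe
Query results in order: no no no no no no maybe

Answer: no no no no no no maybe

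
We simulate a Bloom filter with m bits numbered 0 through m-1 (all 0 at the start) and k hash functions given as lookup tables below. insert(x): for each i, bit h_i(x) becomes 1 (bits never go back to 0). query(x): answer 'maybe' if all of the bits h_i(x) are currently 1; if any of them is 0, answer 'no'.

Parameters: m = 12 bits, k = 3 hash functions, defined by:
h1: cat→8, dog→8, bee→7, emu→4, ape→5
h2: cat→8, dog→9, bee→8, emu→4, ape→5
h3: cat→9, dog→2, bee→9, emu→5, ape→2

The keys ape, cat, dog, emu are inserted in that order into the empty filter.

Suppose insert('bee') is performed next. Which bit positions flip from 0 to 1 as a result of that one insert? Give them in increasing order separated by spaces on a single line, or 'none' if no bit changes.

Answer: 7

Derivation:
Start: bits=000000000000
After insert 'ape': sets bits 2 5 -> bits=001001000000
After insert 'cat': sets bits 8 9 -> bits=001001001100
After insert 'dog': sets bits 2 8 9 -> bits=001001001100
After insert 'emu': sets bits 4 5 -> bits=001011001100
insert 'bee' would touch bits 7 8 9; currently bit7=0, bit8=1, bit9=1
Bits that are 0 among those (would change 0->1): 7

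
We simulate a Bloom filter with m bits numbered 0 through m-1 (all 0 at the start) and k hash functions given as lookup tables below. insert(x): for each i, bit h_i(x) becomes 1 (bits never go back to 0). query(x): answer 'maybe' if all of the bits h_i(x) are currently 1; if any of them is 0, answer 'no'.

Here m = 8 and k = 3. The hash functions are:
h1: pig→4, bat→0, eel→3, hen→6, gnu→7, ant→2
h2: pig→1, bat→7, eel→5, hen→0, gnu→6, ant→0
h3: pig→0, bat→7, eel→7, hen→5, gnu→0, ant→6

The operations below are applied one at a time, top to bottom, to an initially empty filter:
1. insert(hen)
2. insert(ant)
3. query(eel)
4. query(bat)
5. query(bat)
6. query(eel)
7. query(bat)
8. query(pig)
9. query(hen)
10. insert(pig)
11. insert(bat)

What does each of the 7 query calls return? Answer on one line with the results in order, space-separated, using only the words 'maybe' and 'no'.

Answer: no no no no no no maybe

Derivation:
Start: bits=00000000
Op 1: insert hen -> sets bits 0 5 6 -> bits=10000110
Op 2: insert ant -> sets bits 0 2 6 -> bits=10100110
Op 3: query eel -> checks bit3=0, bit5=1, bit7=0 (has a 0) -> no
Op 4: query bat -> checks bit0=1, bit7=0 (has a 0) -> no
Op 5: query bat -> checks bit0=1, bit7=0 (has a 0) -> no
Op 6: query eel -> checks bit3=0, bit5=1, bit7=0 (has a 0) -> no
Op 7: query bat -> checks bit0=1, bit7=0 (has a 0) -> no
Op 8: query pig -> checks bit0=1, bit1=0, bit4=0 (has a 0) -> no
Op 9: query hen -> checks bit0=1, bit5=1, bit6=1 (all 1) -> maybe
Op 10: insert pig -> sets bits 0 1 4 -> bits=11101110
Op 11: insert bat -> sets bits 0 7 -> bits=11101111
Query results in order: no no no no no no maybe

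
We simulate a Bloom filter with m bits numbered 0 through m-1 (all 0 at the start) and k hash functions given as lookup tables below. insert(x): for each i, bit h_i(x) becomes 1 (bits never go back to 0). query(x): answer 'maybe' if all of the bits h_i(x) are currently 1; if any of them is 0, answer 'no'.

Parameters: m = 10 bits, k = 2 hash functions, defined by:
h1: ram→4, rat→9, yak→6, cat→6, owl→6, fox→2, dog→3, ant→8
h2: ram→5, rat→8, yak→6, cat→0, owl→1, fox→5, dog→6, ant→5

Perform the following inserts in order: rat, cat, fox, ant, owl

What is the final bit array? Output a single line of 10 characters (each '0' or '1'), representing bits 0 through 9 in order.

Answer: 1110011011

Derivation:
Start: bits=0000000000
After insert 'rat': sets bits 8 9 -> bits=0000000011
After insert 'cat': sets bits 0 6 -> bits=1000001011
After insert 'fox': sets bits 2 5 -> bits=1010011011
After insert 'ant': sets bits 5 8 -> bits=1010011011
After insert 'owl': sets bits 1 6 -> bits=1110011011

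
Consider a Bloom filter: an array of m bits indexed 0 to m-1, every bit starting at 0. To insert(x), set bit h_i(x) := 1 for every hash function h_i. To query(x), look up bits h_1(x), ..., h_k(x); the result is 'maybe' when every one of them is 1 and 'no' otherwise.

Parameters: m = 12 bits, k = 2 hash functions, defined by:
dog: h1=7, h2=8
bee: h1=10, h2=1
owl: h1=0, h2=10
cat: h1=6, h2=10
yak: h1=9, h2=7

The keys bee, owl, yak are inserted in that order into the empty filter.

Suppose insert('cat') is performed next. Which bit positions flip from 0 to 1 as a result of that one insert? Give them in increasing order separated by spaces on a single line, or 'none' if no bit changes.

Answer: 6

Derivation:
Start: bits=000000000000
After insert 'bee': sets bits 1 10 -> bits=010000000010
After insert 'owl': sets bits 0 10 -> bits=110000000010
After insert 'yak': sets bits 7 9 -> bits=110000010110
insert 'cat' would touch bits 6 10; currently bit6=0, bit10=1
Bits that are 0 among those (would change 0->1): 6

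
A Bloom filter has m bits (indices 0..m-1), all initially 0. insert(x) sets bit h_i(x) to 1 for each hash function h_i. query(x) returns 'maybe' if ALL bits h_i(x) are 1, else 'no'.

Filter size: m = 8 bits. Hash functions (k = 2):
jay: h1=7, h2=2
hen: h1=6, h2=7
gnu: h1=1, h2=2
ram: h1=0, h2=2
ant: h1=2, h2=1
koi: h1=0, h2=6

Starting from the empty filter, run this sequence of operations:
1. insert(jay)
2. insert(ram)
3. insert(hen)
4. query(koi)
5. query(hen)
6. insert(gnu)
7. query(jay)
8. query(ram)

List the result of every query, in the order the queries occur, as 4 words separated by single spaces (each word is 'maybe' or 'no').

Answer: maybe maybe maybe maybe

Derivation:
Start: bits=00000000
Op 1: insert jay -> sets bits 2 7 -> bits=00100001
Op 2: insert ram -> sets bits 0 2 -> bits=10100001
Op 3: insert hen -> sets bits 6 7 -> bits=10100011
Op 4: query koi -> checks bit0=1, bit6=1 (all 1) -> maybe
Op 5: query hen -> checks bit6=1, bit7=1 (all 1) -> maybe
Op 6: insert gnu -> sets bits 1 2 -> bits=11100011
Op 7: query jay -> checks bit2=1, bit7=1 (all 1) -> maybe
Op 8: query ram -> checks bit0=1, bit2=1 (all 1) -> maybe
Query results in order: maybe maybe maybe maybe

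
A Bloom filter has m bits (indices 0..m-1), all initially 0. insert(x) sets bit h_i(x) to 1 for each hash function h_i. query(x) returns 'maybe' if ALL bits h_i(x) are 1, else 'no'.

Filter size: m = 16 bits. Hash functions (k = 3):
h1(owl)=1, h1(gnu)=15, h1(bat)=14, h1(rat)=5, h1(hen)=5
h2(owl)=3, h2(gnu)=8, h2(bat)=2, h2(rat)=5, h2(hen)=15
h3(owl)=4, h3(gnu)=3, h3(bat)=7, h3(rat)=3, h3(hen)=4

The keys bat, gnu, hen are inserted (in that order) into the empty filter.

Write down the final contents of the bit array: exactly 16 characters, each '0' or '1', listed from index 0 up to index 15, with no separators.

Answer: 0011110110000011

Derivation:
Start: bits=0000000000000000
After insert 'bat': sets bits 2 7 14 -> bits=0010000100000010
After insert 'gnu': sets bits 3 8 15 -> bits=0011000110000011
After insert 'hen': sets bits 4 5 15 -> bits=0011110110000011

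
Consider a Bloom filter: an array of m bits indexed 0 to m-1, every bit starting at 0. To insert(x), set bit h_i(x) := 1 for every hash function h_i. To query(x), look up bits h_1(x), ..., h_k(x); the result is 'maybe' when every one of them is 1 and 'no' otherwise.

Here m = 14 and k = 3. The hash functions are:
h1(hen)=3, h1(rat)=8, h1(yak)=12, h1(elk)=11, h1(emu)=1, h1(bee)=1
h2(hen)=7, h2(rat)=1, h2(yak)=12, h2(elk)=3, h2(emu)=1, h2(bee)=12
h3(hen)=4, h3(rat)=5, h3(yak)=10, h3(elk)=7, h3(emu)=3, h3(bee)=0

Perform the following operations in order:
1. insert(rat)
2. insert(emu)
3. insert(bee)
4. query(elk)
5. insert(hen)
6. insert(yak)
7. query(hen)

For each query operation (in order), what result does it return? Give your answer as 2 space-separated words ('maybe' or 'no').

Start: bits=00000000000000
Op 1: insert rat -> sets bits 1 5 8 -> bits=01000100100000
Op 2: insert emu -> sets bits 1 3 -> bits=01010100100000
Op 3: insert bee -> sets bits 0 1 12 -> bits=11010100100010
Op 4: query elk -> checks bit3=1, bit7=0, bit11=0 (has a 0) -> no
Op 5: insert hen -> sets bits 3 4 7 -> bits=11011101100010
Op 6: insert yak -> sets bits 10 12 -> bits=11011101101010
Op 7: query hen -> checks bit3=1, bit4=1, bit7=1 (all 1) -> maybe
Query results in order: no maybe

Answer: no maybe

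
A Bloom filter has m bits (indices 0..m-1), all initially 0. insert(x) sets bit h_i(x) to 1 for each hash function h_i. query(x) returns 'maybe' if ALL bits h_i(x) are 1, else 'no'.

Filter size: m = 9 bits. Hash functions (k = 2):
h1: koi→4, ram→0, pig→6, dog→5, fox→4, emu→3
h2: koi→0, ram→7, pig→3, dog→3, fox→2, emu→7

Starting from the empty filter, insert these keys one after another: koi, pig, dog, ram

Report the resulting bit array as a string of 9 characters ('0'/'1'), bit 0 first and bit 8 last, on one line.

Answer: 100111110

Derivation:
Start: bits=000000000
After insert 'koi': sets bits 0 4 -> bits=100010000
After insert 'pig': sets bits 3 6 -> bits=100110100
After insert 'dog': sets bits 3 5 -> bits=100111100
After insert 'ram': sets bits 0 7 -> bits=100111110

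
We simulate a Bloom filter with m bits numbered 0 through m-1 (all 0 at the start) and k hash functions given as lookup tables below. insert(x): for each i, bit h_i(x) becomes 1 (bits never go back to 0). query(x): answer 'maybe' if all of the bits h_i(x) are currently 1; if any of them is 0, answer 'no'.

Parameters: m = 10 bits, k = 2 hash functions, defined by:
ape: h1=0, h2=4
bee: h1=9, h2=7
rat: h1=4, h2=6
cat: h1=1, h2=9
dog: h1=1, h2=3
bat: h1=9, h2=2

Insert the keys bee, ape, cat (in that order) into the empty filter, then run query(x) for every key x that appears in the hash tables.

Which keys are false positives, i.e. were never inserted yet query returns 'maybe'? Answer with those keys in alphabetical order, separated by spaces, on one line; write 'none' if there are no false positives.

Start: bits=0000000000
After insert 'bee': sets bits 7 9 -> bits=0000000101
After insert 'ape': sets bits 0 4 -> bits=1000100101
After insert 'cat': sets bits 1 9 -> bits=1100100101
Not inserted: bat dog rat — query each against bits=1100100101:
query bat: checks bit2=0, bit9=1 (has a 0) -> no => not a false positive
query dog: checks bit1=1, bit3=0 (has a 0) -> no => not a false positive
query rat: checks bit4=1, bit6=0 (has a 0) -> no => not a false positive
False positives (alphabetical): none

Answer: none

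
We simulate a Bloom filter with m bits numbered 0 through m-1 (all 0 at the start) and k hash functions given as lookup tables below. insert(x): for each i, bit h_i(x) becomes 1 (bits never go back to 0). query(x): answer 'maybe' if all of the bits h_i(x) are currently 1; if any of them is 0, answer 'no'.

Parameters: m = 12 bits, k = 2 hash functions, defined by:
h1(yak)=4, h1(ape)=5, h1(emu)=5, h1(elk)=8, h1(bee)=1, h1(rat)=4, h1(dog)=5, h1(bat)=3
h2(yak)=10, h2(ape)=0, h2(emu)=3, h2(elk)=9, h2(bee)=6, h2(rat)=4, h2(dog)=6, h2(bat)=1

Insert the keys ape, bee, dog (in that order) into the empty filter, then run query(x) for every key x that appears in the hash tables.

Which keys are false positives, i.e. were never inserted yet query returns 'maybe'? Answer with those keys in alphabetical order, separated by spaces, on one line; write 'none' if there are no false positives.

Answer: none

Derivation:
Start: bits=000000000000
After insert 'ape': sets bits 0 5 -> bits=100001000000
After insert 'bee': sets bits 1 6 -> bits=110001100000
After insert 'dog': sets bits 5 6 -> bits=110001100000
Not inserted: bat elk emu rat yak — query each against bits=110001100000:
query bat: checks bit1=1, bit3=0 (has a 0) -> no => not a false positive
query elk: checks bit8=0, bit9=0 (has a 0) -> no => not a false positive
query emu: checks bit3=0, bit5=1 (has a 0) -> no => not a false positive
query rat: checks bit4=0 (has a 0) -> no => not a false positive
query yak: checks bit4=0, bit10=0 (has a 0) -> no => not a false positive
False positives (alphabetical): none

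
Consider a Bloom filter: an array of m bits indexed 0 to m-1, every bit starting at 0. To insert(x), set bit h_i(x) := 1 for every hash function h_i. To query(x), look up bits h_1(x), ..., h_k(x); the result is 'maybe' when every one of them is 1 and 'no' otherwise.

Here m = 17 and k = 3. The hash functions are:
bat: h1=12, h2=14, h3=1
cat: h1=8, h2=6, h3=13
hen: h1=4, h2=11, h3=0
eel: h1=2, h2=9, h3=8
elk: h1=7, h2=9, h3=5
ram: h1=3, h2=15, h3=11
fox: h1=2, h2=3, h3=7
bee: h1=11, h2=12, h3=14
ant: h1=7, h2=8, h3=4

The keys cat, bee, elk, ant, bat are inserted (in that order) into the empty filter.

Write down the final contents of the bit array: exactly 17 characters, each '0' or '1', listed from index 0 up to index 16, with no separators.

Answer: 01001111110111100

Derivation:
Start: bits=00000000000000000
After insert 'cat': sets bits 6 8 13 -> bits=00000010100001000
After insert 'bee': sets bits 11 12 14 -> bits=00000010100111100
After insert 'elk': sets bits 5 7 9 -> bits=00000111110111100
After insert 'ant': sets bits 4 7 8 -> bits=00001111110111100
After insert 'bat': sets bits 1 12 14 -> bits=01001111110111100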